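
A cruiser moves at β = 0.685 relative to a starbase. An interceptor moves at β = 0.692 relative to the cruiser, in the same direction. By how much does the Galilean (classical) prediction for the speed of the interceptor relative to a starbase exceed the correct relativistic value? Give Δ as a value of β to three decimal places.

Δ = 0.443

Galilean: u_cl = 0.692 + 0.685 = 1.3770.
Relativistic: u_rel = (0.692 + 0.685) / (1 + 0.692·0.685) = 1.3770/1.4740 = 0.9342.
Δ = 1.3770 − 0.9342 = 0.4428.
(The classical prediction exceeds c; the relativistic result does not.)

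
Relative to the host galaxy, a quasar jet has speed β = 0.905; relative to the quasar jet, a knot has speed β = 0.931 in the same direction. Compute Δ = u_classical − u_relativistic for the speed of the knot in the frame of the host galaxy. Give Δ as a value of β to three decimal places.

Δ = 0.840

Galilean: u_cl = 0.931 + 0.905 = 1.8360.
Relativistic: u_rel = (0.931 + 0.905) / (1 + 0.931·0.905) = 1.8360/1.8426 = 0.9964.
Δ = 1.8360 − 0.9964 = 0.8396.
(The classical prediction exceeds c; the relativistic result does not.)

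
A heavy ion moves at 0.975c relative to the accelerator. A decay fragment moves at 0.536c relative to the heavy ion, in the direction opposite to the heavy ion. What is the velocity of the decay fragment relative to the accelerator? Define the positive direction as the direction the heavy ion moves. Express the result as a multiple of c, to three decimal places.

+0.920c

With v = 0.975 and u' = -0.536 (in units of c),
u = (u' + v)/(1 + u'v/c²):
u = (-0.536 + 0.975) / (1 + (-0.536)·0.975) = 0.4390/0.4774 = 0.9196
(Galilean addition would give +0.439c.)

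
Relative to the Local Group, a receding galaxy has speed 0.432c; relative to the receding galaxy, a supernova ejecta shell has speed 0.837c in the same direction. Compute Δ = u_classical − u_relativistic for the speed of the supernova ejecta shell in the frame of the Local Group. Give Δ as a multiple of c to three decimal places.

Galilean: u_cl = 0.837 + 0.432 = 1.2690.
Relativistic: u_rel = (0.837 + 0.432) / (1 + 0.837·0.432) = 1.2690/1.3616 = 0.9320.
Δ = 1.2690 − 0.9320 = 0.3370.
(The classical prediction exceeds c; the relativistic result does not.)

Δ = 0.337c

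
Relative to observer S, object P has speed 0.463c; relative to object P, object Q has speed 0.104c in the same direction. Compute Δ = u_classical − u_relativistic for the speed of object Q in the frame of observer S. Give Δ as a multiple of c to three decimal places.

Δ = 0.026c

Galilean: u_cl = 0.104 + 0.463 = 0.5670.
Relativistic: u_rel = (0.104 + 0.463) / (1 + 0.104·0.463) = 0.5670/1.0482 = 0.5410.
Δ = 0.5670 − 0.5410 = 0.0260.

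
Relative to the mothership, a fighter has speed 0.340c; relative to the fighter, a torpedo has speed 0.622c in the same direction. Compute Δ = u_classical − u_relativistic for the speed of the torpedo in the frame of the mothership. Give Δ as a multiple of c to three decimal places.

Galilean: u_cl = 0.622 + 0.340 = 0.9620.
Relativistic: u_rel = (0.622 + 0.340) / (1 + 0.622·0.340) = 0.9620/1.2115 = 0.7941.
Δ = 0.9620 − 0.7941 = 0.1679.

Δ = 0.168c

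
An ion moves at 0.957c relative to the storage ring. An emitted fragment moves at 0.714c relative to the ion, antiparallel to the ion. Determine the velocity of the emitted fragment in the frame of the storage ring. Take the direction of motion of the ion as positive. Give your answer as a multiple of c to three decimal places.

With v = 0.957 and u' = -0.714 (in units of c),
u = (u' + v)/(1 + u'v/c²):
u = (-0.714 + 0.957) / (1 + (-0.714)·0.957) = 0.2430/0.3167 = 0.7673

+0.767c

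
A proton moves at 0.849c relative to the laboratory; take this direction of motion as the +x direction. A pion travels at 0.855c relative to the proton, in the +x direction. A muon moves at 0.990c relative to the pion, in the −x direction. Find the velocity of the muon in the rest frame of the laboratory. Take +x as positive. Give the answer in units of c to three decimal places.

-0.119c

Apply u = (u' + v)/(1 + u'v/c²) successively, working outward toward the laboratory.
Start: velocity of the proton relative to the laboratory = 0.8490c.
Compose with the pion (u' = 0.855 in the proton frame): u_1 = (0.855 + 0.849) / (1 + 0.855·0.849) = 1.7040/1.7259 = 0.9873.
Compose with the muon (u' = -0.990 in the pion frame): u_2 = (-0.990 + 0.987) / (1 + (-0.990)·0.987) = -0.0027/0.0226 = -0.1191.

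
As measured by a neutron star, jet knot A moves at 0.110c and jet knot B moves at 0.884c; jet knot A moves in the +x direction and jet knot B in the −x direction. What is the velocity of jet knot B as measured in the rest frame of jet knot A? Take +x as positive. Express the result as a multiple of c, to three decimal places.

β_A = 0.110, β_B = -0.884.
Transform to A's frame with the inverse velocity-addition law: u' = (u − v)/(1 − uv/c²), taking u = β_B and v = β_A.
u' = (-0.884 − 0.110) / (1 − (0.110)(-0.884)) = -0.9940/1.0972 = -0.9059.

-0.906c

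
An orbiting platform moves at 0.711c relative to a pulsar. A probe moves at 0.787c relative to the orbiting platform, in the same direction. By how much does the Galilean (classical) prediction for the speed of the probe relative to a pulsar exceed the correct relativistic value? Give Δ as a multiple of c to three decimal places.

Galilean: u_cl = 0.787 + 0.711 = 1.4980.
Relativistic: u_rel = (0.787 + 0.711) / (1 + 0.787·0.711) = 1.4980/1.5596 = 0.9605.
Δ = 1.4980 − 0.9605 = 0.5375.
(The classical prediction exceeds c; the relativistic result does not.)

Δ = 0.537c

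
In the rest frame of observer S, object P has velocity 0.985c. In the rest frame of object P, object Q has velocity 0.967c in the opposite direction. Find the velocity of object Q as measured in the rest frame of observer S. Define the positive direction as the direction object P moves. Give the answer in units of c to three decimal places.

With v = 0.985 and u' = -0.967 (in units of c),
u = (u' + v)/(1 + u'v/c²):
u = (-0.967 + 0.985) / (1 + (-0.967)·0.985) = 0.0180/0.0475 = 0.3789
(Galilean addition would give +0.018c.)

+0.379c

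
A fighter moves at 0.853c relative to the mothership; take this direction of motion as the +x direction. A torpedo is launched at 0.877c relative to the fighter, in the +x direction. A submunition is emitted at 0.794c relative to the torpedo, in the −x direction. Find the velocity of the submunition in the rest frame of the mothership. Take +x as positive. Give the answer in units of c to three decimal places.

Apply u = (u' + v)/(1 + u'v/c²) successively, working outward toward the mothership.
Start: velocity of the fighter relative to the mothership = 0.8530c.
Compose with the torpedo (u' = 0.877 in the fighter frame): u_1 = (0.877 + 0.853) / (1 + 0.877·0.853) = 1.7300/1.7481 = 0.9897.
Compose with the submunition (u' = -0.794 in the torpedo frame): u_2 = (-0.794 + 0.990) / (1 + (-0.794)·0.990) = 0.1957/0.2142 = 0.9134.

+0.913c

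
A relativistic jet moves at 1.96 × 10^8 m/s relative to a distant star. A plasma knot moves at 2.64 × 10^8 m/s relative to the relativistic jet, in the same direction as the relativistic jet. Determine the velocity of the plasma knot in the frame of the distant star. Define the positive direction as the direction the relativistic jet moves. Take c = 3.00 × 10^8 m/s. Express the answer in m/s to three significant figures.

2.92 × 10^8 m/s

In units of c (dividing by 3.00 × 10^8 m/s): v = 0.653, u' = 0.880.
u = (u' + v)/(1 + u'v/c²):
u = (0.880 + 0.653) / (1 + 0.880·0.653) = 1.5333/1.5749 = 0.9736
Converting back: u = 0.9736 × 3.00 × 10^8 m/s.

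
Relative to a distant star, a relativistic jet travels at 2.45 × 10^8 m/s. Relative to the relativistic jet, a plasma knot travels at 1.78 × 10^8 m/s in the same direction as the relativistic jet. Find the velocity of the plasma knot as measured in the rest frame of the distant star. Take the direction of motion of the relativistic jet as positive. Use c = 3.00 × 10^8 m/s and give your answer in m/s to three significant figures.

In units of c (dividing by 3.00 × 10^8 m/s): v = 0.817, u' = 0.593.
u = (u' + v)/(1 + u'v/c²):
u = (0.593 + 0.817) / (1 + 0.593·0.817) = 1.4100/1.4846 = 0.9498
(Galilean addition would give +1.410c, exceeding c.)
Converting back: u = 0.9498 × 3.00 × 10^8 m/s.

2.85 × 10^8 m/s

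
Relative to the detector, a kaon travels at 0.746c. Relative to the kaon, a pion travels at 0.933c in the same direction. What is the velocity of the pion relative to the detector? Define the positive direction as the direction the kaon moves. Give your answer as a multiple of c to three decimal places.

0.990c

With v = 0.746 and u' = 0.933 (in units of c),
u = (u' + v)/(1 + u'v/c²):
u = (0.933 + 0.746) / (1 + 0.933·0.746) = 1.6790/1.6960 = 0.9900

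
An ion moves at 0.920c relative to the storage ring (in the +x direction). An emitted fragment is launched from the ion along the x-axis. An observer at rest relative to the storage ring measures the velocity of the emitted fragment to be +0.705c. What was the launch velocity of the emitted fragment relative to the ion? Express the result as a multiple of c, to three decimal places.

-0.612c

Invert the composition law: u' = (u − v)/(1 − uv/c²).
u' = (0.705 − 0.920) / (1 − (0.705)(0.920)) = -0.2150/0.3514 = -0.6118.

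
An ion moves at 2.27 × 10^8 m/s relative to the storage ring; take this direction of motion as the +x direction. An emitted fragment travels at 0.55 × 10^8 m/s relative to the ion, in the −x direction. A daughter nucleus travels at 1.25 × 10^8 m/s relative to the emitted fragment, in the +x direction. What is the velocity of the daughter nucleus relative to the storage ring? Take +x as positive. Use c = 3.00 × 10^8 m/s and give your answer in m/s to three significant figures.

+2.54 × 10^8 m/s

Apply u = (u' + v)/(1 + u'v/c²) successively, working outward toward the storage ring.
(Dividing each given speed by c = 3.00 × 10^8 m/s to work in units of c.)
Start: velocity of the ion relative to the storage ring = 0.7567c.
Compose with the emitted fragment (u' = -0.183 in the ion frame): u_1 = (-0.183 + 0.757) / (1 + (-0.183)·0.757) = 0.5733/0.8613 = 0.6657.
Compose with the daughter nucleus (u' = 0.417 in the emitted fragment frame): u_2 = (0.417 + 0.666) / (1 + 0.417·0.666) = 1.0823/1.2774 = 0.8473.
So u = 0.8473 × 3.00 × 10^8 m/s.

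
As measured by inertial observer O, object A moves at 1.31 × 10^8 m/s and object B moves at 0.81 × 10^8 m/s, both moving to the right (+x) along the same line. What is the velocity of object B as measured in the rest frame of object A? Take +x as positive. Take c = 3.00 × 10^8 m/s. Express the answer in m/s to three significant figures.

-5.67 × 10^7 m/s

β_A = 0.437, β_B = 0.270 (dividing each by c = 3.00 × 10^8 m/s).
Transform to A's frame with the inverse velocity-addition law: u' = (u − v)/(1 − uv/c²), taking u = β_B and v = β_A.
u' = (0.270 − 0.437) / (1 − (0.437)(0.270)) = -0.1667/0.8821 = -0.1889.
u' = -0.1889 × 3.00 × 10^8 m/s.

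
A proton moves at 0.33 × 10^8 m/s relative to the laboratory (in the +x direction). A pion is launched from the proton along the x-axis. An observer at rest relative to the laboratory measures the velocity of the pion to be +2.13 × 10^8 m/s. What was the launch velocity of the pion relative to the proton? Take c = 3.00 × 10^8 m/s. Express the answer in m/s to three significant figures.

+1.95 × 10^8 m/s

v = 0.110c, u = 0.710c.
Invert the composition law: u' = (u − v)/(1 − uv/c²).
u' = (0.710 − 0.110) / (1 − (0.710)(0.110)) = 0.6000/0.9219 = 0.6508.
u' = 0.6508 × 3.00 × 10^8 m/s.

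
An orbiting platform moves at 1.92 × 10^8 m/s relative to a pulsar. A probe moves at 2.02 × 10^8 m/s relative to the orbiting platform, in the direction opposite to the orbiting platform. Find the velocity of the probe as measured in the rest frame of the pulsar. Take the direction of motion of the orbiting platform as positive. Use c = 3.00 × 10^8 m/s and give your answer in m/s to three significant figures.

-1.76 × 10^7 m/s

In units of c (dividing by 3.00 × 10^8 m/s): v = 0.640, u' = -0.673.
u = (u' + v)/(1 + u'v/c²):
u = (-0.673 + 0.640) / (1 + (-0.673)·0.640) = -0.0333/0.5691 = -0.0586
(Galilean addition would give -0.033c.)
Converting back: u = -0.0586 × 3.00 × 10^8 m/s.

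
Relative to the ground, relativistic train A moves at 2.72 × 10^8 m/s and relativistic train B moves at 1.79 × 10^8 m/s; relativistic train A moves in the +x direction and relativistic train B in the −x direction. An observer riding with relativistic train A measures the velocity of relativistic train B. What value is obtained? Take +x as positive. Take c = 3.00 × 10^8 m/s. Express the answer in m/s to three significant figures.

-2.93 × 10^8 m/s

β_A = 0.907, β_B = -0.597 (dividing each by c = 3.00 × 10^8 m/s).
Transform to A's frame with the inverse velocity-addition law: u' = (u − v)/(1 − uv/c²), taking u = β_B and v = β_A.
u' = (-0.597 − 0.907) / (1 − (0.907)(-0.597)) = -1.5033/1.5410 = -0.9756.
u' = -0.9756 × 3.00 × 10^8 m/s.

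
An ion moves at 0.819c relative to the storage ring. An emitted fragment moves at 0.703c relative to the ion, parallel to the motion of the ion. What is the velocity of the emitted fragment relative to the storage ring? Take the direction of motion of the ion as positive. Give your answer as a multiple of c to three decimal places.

With v = 0.819 and u' = 0.703 (in units of c),
u = (u' + v)/(1 + u'v/c²):
u = (0.703 + 0.819) / (1 + 0.703·0.819) = 1.5220/1.5758 = 0.9659
(Galilean addition would give +1.522c, exceeding c.)

0.966c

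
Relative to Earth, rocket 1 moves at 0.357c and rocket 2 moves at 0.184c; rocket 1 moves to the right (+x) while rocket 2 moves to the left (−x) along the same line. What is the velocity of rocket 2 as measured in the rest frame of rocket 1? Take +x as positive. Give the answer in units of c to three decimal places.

β_A = 0.357, β_B = -0.184.
Transform to A's frame with the inverse velocity-addition law: u' = (u − v)/(1 − uv/c²), taking u = β_B and v = β_A.
u' = (-0.184 − 0.357) / (1 − (0.357)(-0.184)) = -0.5410/1.0657 = -0.5077.

-0.508c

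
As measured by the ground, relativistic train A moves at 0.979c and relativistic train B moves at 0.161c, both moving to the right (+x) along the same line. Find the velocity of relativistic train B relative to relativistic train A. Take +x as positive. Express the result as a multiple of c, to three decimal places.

-0.971c

β_A = 0.979, β_B = 0.161.
Transform to A's frame with the inverse velocity-addition law: u' = (u − v)/(1 − uv/c²), taking u = β_B and v = β_A.
u' = (0.161 − 0.979) / (1 − (0.979)(0.161)) = -0.8180/0.8424 = -0.9711.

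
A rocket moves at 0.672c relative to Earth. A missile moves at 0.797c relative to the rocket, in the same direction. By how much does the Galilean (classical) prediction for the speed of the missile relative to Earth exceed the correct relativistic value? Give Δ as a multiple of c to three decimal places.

Galilean: u_cl = 0.797 + 0.672 = 1.4690.
Relativistic: u_rel = (0.797 + 0.672) / (1 + 0.797·0.672) = 1.4690/1.5356 = 0.9566.
Δ = 1.4690 − 0.9566 = 0.5124.
(The classical prediction exceeds c; the relativistic result does not.)

Δ = 0.512c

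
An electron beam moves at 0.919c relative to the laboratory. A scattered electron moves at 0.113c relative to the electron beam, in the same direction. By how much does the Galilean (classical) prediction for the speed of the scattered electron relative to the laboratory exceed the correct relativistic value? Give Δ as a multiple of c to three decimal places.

Δ = 0.097c

Galilean: u_cl = 0.113 + 0.919 = 1.0320.
Relativistic: u_rel = (0.113 + 0.919) / (1 + 0.113·0.919) = 1.0320/1.1038 = 0.9349.
Δ = 1.0320 − 0.9349 = 0.0971.
(The classical prediction exceeds c; the relativistic result does not.)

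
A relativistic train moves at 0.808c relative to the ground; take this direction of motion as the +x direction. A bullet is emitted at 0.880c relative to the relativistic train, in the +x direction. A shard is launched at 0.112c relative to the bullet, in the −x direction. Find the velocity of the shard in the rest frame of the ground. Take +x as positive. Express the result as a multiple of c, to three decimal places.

+0.983c

Apply u = (u' + v)/(1 + u'v/c²) successively, working outward toward the ground.
Start: velocity of the relativistic train relative to the ground = 0.8080c.
Compose with the bullet (u' = 0.880 in the relativistic train frame): u_1 = (0.880 + 0.808) / (1 + 0.880·0.808) = 1.6880/1.7110 = 0.9865.
Compose with the shard (u' = -0.112 in the bullet frame): u_2 = (-0.112 + 0.987) / (1 + (-0.112)·0.987) = 0.8745/0.8895 = 0.9832.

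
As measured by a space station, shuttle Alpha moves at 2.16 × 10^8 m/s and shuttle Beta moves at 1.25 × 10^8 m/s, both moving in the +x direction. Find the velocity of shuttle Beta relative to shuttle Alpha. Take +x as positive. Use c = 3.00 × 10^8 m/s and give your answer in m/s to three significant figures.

β_A = 0.720, β_B = 0.417 (dividing each by c = 3.00 × 10^8 m/s).
Transform to A's frame with the inverse velocity-addition law: u' = (u − v)/(1 − uv/c²), taking u = β_B and v = β_A.
u' = (0.417 − 0.720) / (1 − (0.720)(0.417)) = -0.3033/0.7000 = -0.4333.
u' = -0.4333 × 3.00 × 10^8 m/s.

-1.30 × 10^8 m/s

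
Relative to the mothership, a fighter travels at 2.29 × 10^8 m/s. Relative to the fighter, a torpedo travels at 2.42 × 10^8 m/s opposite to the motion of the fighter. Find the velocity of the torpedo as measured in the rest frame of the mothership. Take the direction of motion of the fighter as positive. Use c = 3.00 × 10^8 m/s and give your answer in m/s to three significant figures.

In units of c (dividing by 3.00 × 10^8 m/s): v = 0.763, u' = -0.807.
u = (u' + v)/(1 + u'v/c²):
u = (-0.807 + 0.763) / (1 + (-0.807)·0.763) = -0.0433/0.3842 = -0.1128
Converting back: u = -0.1128 × 3.00 × 10^8 m/s.

-3.38 × 10^7 m/s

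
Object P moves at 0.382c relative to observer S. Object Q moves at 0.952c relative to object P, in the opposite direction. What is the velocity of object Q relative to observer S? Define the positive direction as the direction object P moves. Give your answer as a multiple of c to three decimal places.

-0.896c

With v = 0.382 and u' = -0.952 (in units of c),
u = (u' + v)/(1 + u'v/c²):
u = (-0.952 + 0.382) / (1 + (-0.952)·0.382) = -0.5700/0.6363 = -0.8958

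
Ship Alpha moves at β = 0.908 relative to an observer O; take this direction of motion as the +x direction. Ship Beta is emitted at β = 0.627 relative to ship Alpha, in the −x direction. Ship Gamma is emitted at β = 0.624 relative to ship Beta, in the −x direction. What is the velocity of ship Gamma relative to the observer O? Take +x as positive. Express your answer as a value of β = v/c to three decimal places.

β = +0.048

Apply u = (u' + v)/(1 + u'v/c²) successively, working outward toward the observer O.
Start: velocity of ship Alpha relative to the observer O = 0.9080c.
Compose with ship Beta (u' = -0.627 in ship Alpha frame): u_1 = (-0.627 + 0.908) / (1 + (-0.627)·0.908) = 0.2810/0.4307 = 0.6525.
Compose with ship Gamma (u' = -0.624 in ship Beta frame): u_2 = (-0.624 + 0.652) / (1 + (-0.624)·0.652) = 0.0285/0.5929 = 0.0480.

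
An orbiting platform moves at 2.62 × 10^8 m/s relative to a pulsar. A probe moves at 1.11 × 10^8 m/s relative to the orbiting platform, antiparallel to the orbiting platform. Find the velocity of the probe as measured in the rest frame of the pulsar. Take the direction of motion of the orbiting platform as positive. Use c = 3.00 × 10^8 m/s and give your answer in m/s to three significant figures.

In units of c (dividing by 3.00 × 10^8 m/s): v = 0.873, u' = -0.370.
u = (u' + v)/(1 + u'v/c²):
u = (-0.370 + 0.873) / (1 + (-0.370)·0.873) = 0.5033/0.6769 = 0.7436
(Galilean addition would give +0.503c.)
Converting back: u = 0.7436 × 3.00 × 10^8 m/s.

+2.23 × 10^8 m/s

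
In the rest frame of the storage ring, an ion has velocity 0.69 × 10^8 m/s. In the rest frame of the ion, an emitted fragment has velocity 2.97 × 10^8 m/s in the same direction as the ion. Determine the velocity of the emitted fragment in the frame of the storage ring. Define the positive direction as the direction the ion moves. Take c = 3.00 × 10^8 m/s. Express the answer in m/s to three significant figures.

2.98 × 10^8 m/s

In units of c (dividing by 3.00 × 10^8 m/s): v = 0.230, u' = 0.990.
u = (u' + v)/(1 + u'v/c²):
u = (0.990 + 0.230) / (1 + 0.990·0.230) = 1.2200/1.2277 = 0.9937
Converting back: u = 0.9937 × 3.00 × 10^8 m/s.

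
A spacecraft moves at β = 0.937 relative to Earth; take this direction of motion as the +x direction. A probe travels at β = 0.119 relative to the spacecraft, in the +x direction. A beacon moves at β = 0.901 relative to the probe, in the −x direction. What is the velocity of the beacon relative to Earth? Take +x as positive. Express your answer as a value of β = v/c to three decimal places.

β = +0.341

Apply u = (u' + v)/(1 + u'v/c²) successively, working outward toward Earth.
Start: velocity of the spacecraft relative to Earth = 0.9370c.
Compose with the probe (u' = 0.119 in the spacecraft frame): u_1 = (0.119 + 0.937) / (1 + 0.119·0.937) = 1.0560/1.1115 = 0.9501.
Compose with the beacon (u' = -0.901 in the probe frame): u_2 = (-0.901 + 0.950) / (1 + (-0.901)·0.950) = 0.0491/0.1440 = 0.3407.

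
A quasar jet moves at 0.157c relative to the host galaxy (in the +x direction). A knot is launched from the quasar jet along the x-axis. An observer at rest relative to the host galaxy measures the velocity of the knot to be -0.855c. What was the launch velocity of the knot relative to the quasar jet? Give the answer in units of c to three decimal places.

-0.892c

Invert the composition law: u' = (u − v)/(1 − uv/c²).
u' = (-0.855 − 0.157) / (1 − (-0.855)(0.157)) = -1.0120/1.1342 = -0.8922.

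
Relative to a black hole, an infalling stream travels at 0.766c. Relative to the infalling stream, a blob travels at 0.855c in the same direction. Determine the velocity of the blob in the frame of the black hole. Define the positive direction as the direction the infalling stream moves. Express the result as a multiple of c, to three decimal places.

With v = 0.766 and u' = 0.855 (in units of c),
u = (u' + v)/(1 + u'v/c²):
u = (0.855 + 0.766) / (1 + 0.855·0.766) = 1.6210/1.6549 = 0.9795
(Galilean addition would give +1.621c, exceeding c.)

0.979c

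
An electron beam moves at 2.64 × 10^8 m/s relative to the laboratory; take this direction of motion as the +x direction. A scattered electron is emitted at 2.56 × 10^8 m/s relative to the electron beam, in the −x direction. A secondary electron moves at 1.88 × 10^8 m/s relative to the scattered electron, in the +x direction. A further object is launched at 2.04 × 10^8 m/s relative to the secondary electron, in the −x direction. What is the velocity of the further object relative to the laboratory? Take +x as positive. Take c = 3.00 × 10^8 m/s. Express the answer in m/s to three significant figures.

+4.28 × 10^6 m/s

Apply u = (u' + v)/(1 + u'v/c²) successively, working outward toward the laboratory.
(Dividing each given speed by c = 3.00 × 10^8 m/s to work in units of c.)
Start: velocity of the electron beam relative to the laboratory = 0.8800c.
Compose with the scattered electron (u' = -0.853 in the electron beam frame): u_1 = (-0.853 + 0.880) / (1 + (-0.853)·0.880) = 0.0267/0.2491 = 0.1071.
Compose with the secondary electron (u' = 0.627 in the scattered electron frame): u_2 = (0.627 + 0.107) / (1 + 0.627·0.107) = 0.7337/1.0671 = 0.6876.
Compose with the further object (u' = -0.680 in the secondary electron frame): u_3 = (-0.680 + 0.688) / (1 + (-0.680)·0.688) = 0.0076/0.5324 = 0.0143.
So u = 0.0143 × 3.00 × 10^8 m/s.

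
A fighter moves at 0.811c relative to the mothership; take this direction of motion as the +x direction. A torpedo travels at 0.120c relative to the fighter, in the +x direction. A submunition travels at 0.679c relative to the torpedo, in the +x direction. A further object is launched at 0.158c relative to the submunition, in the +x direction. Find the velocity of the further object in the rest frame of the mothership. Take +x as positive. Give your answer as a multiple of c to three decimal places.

Apply u = (u' + v)/(1 + u'v/c²) successively, working outward toward the mothership.
Start: velocity of the fighter relative to the mothership = 0.8110c.
Compose with the torpedo (u' = 0.120 in the fighter frame): u_1 = (0.120 + 0.811) / (1 + 0.120·0.811) = 0.9310/1.0973 = 0.8484.
Compose with the submunition (u' = 0.679 in the torpedo frame): u_2 = (0.679 + 0.848) / (1 + 0.679·0.848) = 1.5274/1.5761 = 0.9691.
Compose with the further object (u' = 0.158 in the submunition frame): u_3 = (0.158 + 0.969) / (1 + 0.158·0.969) = 1.1271/1.1531 = 0.9775.

0.977c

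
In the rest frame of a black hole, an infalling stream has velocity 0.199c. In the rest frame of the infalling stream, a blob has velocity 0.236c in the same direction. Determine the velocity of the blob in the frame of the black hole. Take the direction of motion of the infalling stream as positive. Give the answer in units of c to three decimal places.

0.415c

With v = 0.199 and u' = 0.236 (in units of c),
u = (u' + v)/(1 + u'v/c²):
u = (0.236 + 0.199) / (1 + 0.236·0.199) = 0.4350/1.0470 = 0.4155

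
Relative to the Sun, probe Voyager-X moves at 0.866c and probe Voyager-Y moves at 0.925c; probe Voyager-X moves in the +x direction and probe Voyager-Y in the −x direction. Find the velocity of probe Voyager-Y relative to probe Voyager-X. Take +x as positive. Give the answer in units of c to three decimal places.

β_A = 0.866, β_B = -0.925.
Transform to A's frame with the inverse velocity-addition law: u' = (u − v)/(1 − uv/c²), taking u = β_B and v = β_A.
u' = (-0.925 − 0.866) / (1 − (0.866)(-0.925)) = -1.7910/1.8011 = -0.9944.

-0.994c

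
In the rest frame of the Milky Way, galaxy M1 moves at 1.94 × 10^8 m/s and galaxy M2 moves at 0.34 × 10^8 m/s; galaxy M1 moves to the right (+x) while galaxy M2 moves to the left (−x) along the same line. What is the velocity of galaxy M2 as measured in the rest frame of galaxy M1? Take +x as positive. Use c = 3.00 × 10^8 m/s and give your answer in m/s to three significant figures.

-2.12 × 10^8 m/s

β_A = 0.647, β_B = -0.113 (dividing each by c = 3.00 × 10^8 m/s).
Transform to A's frame with the inverse velocity-addition law: u' = (u − v)/(1 − uv/c²), taking u = β_B and v = β_A.
u' = (-0.113 − 0.647) / (1 − (0.647)(-0.113)) = -0.7600/1.0733 = -0.7081.
u' = -0.7081 × 3.00 × 10^8 m/s.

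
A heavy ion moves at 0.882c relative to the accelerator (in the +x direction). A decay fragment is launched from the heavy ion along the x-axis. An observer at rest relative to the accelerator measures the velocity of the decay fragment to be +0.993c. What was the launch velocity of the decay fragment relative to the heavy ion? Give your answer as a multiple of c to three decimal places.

Invert the composition law: u' = (u − v)/(1 − uv/c²).
u' = (0.993 − 0.882) / (1 − (0.993)(0.882)) = 0.1110/0.1242 = 0.8939.

+0.894c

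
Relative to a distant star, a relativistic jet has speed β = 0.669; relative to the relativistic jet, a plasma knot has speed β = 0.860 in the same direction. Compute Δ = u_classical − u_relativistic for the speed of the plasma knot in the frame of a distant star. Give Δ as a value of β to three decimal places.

Δ = 0.558

Galilean: u_cl = 0.860 + 0.669 = 1.5290.
Relativistic: u_rel = (0.860 + 0.669) / (1 + 0.860·0.669) = 1.5290/1.5753 = 0.9706.
Δ = 1.5290 − 0.9706 = 0.5584.
(The classical prediction exceeds c; the relativistic result does not.)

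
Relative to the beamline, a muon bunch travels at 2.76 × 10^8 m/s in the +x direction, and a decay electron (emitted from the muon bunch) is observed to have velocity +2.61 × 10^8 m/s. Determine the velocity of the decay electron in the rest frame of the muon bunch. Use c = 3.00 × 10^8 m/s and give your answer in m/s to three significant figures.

v = 0.920c, u = 0.870c.
Invert the composition law: u' = (u − v)/(1 − uv/c²).
u' = (0.870 − 0.920) / (1 − (0.870)(0.920)) = -0.0500/0.1996 = -0.2505.
u' = -0.2505 × 3.00 × 10^8 m/s.

-7.52 × 10^7 m/s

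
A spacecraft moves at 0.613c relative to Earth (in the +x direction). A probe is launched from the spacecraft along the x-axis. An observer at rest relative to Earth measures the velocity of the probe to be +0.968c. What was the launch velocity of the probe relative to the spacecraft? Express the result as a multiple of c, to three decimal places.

+0.873c

Invert the composition law: u' = (u − v)/(1 − uv/c²).
u' = (0.968 − 0.613) / (1 − (0.968)(0.613)) = 0.3550/0.4066 = 0.8731.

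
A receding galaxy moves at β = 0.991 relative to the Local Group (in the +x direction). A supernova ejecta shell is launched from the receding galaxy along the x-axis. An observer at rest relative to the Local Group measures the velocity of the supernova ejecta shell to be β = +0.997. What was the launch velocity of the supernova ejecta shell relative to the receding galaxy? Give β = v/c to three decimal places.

β = +0.501

Invert the composition law: u' = (u − v)/(1 − uv/c²).
u' = (0.997 − 0.991) / (1 − (0.997)(0.991)) = 0.0060/0.0120 = 0.5011.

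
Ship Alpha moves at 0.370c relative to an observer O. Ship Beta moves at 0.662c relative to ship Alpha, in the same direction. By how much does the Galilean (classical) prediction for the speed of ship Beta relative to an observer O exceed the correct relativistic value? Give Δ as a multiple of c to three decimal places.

Δ = 0.203c

Galilean: u_cl = 0.662 + 0.370 = 1.0320.
Relativistic: u_rel = (0.662 + 0.370) / (1 + 0.662·0.370) = 1.0320/1.2449 = 0.8290.
Δ = 1.0320 − 0.8290 = 0.2030.
(The classical prediction exceeds c; the relativistic result does not.)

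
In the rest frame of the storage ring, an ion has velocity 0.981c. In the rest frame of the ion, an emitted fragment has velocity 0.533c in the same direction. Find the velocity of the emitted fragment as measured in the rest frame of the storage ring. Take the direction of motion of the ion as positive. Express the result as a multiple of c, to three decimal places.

With v = 0.981 and u' = 0.533 (in units of c),
u = (u' + v)/(1 + u'v/c²):
u = (0.533 + 0.981) / (1 + 0.533·0.981) = 1.5140/1.5229 = 0.9942

0.994c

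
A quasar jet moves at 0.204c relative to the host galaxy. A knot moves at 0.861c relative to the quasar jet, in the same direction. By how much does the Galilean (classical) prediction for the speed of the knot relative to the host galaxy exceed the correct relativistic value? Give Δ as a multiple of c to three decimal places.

Galilean: u_cl = 0.861 + 0.204 = 1.0650.
Relativistic: u_rel = (0.861 + 0.204) / (1 + 0.861·0.204) = 1.0650/1.1756 = 0.9059.
Δ = 1.0650 − 0.9059 = 0.1591.
(The classical prediction exceeds c; the relativistic result does not.)

Δ = 0.159c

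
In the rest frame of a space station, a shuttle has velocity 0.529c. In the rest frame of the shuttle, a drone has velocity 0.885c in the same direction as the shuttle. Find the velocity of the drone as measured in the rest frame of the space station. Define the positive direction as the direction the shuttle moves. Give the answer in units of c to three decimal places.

With v = 0.529 and u' = 0.885 (in units of c),
u = (u' + v)/(1 + u'v/c²):
u = (0.885 + 0.529) / (1 + 0.885·0.529) = 1.4140/1.4682 = 0.9631

0.963c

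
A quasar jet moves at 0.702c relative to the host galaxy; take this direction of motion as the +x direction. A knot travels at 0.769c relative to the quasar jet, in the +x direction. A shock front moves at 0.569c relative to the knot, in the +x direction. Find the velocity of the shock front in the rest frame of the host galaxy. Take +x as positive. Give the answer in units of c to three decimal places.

0.988c

Apply u = (u' + v)/(1 + u'v/c²) successively, working outward toward the host galaxy.
Start: velocity of the quasar jet relative to the host galaxy = 0.7020c.
Compose with the knot (u' = 0.769 in the quasar jet frame): u_1 = (0.769 + 0.702) / (1 + 0.769·0.702) = 1.4710/1.5398 = 0.9553.
Compose with the shock front (u' = 0.569 in the knot frame): u_2 = (0.569 + 0.955) / (1 + 0.569·0.955) = 1.5243/1.5436 = 0.9875.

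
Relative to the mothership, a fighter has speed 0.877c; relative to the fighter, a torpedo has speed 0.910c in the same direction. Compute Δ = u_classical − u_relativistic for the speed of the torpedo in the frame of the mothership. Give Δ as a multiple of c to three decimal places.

Δ = 0.793c

Galilean: u_cl = 0.910 + 0.877 = 1.7870.
Relativistic: u_rel = (0.910 + 0.877) / (1 + 0.910·0.877) = 1.7870/1.7981 = 0.9938.
Δ = 1.7870 − 0.9938 = 0.7932.
(The classical prediction exceeds c; the relativistic result does not.)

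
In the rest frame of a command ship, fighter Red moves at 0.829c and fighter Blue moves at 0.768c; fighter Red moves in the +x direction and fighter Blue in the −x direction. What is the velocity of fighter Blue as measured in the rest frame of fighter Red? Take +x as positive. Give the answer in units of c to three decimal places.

-0.976c

β_A = 0.829, β_B = -0.768.
Transform to A's frame with the inverse velocity-addition law: u' = (u − v)/(1 − uv/c²), taking u = β_B and v = β_A.
u' = (-0.768 − 0.829) / (1 − (0.829)(-0.768)) = -1.5970/1.6367 = -0.9758.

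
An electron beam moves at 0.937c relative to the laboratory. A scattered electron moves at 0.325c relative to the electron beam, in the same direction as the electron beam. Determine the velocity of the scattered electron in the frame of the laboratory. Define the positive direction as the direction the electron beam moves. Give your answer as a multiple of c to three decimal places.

With v = 0.937 and u' = 0.325 (in units of c),
u = (u' + v)/(1 + u'v/c²):
u = (0.325 + 0.937) / (1 + 0.325·0.937) = 1.2620/1.3045 = 0.9674
(Galilean addition would give +1.262c, exceeding c.)

0.967c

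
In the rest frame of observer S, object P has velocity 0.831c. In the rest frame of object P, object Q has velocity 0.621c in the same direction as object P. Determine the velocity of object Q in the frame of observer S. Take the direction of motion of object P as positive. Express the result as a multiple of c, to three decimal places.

0.958c

With v = 0.831 and u' = 0.621 (in units of c),
u = (u' + v)/(1 + u'v/c²):
u = (0.621 + 0.831) / (1 + 0.621·0.831) = 1.4520/1.5161 = 0.9578
(Galilean addition would give +1.452c, exceeding c.)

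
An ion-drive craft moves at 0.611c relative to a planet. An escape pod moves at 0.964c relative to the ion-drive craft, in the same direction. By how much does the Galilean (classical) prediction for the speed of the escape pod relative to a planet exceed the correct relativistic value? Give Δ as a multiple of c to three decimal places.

Galilean: u_cl = 0.964 + 0.611 = 1.5750.
Relativistic: u_rel = (0.964 + 0.611) / (1 + 0.964·0.611) = 1.5750/1.5890 = 0.9912.
Δ = 1.5750 − 0.9912 = 0.5838.
(The classical prediction exceeds c; the relativistic result does not.)

Δ = 0.584c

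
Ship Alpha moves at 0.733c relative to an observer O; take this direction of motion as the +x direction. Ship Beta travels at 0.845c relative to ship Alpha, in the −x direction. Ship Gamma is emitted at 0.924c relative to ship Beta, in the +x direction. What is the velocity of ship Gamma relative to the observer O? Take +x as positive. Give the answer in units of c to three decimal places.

+0.865c

Apply u = (u' + v)/(1 + u'v/c²) successively, working outward toward the observer O.
Start: velocity of ship Alpha relative to the observer O = 0.7330c.
Compose with ship Beta (u' = -0.845 in ship Alpha frame): u_1 = (-0.845 + 0.733) / (1 + (-0.845)·0.733) = -0.1120/0.3806 = -0.2943.
Compose with ship Gamma (u' = 0.924 in ship Beta frame): u_2 = (0.924 + (-0.294)) / (1 + 0.924·(-0.294)) = 0.6297/0.7281 = 0.8649.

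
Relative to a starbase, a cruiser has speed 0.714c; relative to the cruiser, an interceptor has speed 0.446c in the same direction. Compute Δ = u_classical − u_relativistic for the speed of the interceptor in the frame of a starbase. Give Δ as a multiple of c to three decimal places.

Galilean: u_cl = 0.446 + 0.714 = 1.1600.
Relativistic: u_rel = (0.446 + 0.714) / (1 + 0.446·0.714) = 1.1600/1.3184 = 0.8798.
Δ = 1.1600 − 0.8798 = 0.2802.
(The classical prediction exceeds c; the relativistic result does not.)

Δ = 0.280c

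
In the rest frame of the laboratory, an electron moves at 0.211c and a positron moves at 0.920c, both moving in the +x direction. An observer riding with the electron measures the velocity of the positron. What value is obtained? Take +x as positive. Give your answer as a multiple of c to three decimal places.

+0.880c

β_A = 0.211, β_B = 0.920.
Transform to A's frame with the inverse velocity-addition law: u' = (u − v)/(1 − uv/c²), taking u = β_B and v = β_A.
u' = (0.920 − 0.211) / (1 − (0.211)(0.920)) = 0.7090/0.8059 = 0.8798.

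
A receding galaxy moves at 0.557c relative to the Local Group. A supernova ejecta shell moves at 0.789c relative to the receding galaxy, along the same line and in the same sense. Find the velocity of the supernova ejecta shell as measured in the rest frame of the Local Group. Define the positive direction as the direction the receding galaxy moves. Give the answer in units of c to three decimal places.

With v = 0.557 and u' = 0.789 (in units of c),
u = (u' + v)/(1 + u'v/c²):
u = (0.789 + 0.557) / (1 + 0.789·0.557) = 1.3460/1.4395 = 0.9351
(Galilean addition would give +1.346c, exceeding c.)

0.935c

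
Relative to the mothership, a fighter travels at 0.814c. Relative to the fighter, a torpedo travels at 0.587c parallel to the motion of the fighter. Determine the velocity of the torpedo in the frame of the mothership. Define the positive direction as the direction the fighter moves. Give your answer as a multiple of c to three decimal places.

With v = 0.814 and u' = 0.587 (in units of c),
u = (u' + v)/(1 + u'v/c²):
u = (0.587 + 0.814) / (1 + 0.587·0.814) = 1.4010/1.4778 = 0.9480
(Galilean addition would give +1.401c, exceeding c.)

0.948c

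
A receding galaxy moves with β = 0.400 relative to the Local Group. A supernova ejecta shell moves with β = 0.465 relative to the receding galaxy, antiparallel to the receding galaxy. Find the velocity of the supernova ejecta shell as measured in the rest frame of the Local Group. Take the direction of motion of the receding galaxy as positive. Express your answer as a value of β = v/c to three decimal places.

With v = 0.400 and u' = -0.465 (in units of c),
u = (u' + v)/(1 + u'v/c²):
u = (-0.465 + 0.400) / (1 + (-0.465)·0.400) = -0.0650/0.8140 = -0.0799

β = -0.080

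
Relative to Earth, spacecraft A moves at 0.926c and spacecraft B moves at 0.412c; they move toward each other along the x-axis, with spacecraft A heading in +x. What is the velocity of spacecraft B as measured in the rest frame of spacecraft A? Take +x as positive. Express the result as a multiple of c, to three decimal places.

-0.969c

β_A = 0.926, β_B = -0.412.
Transform to A's frame with the inverse velocity-addition law: u' = (u − v)/(1 − uv/c²), taking u = β_B and v = β_A.
u' = (-0.412 − 0.926) / (1 − (0.926)(-0.412)) = -1.3380/1.3815 = -0.9685.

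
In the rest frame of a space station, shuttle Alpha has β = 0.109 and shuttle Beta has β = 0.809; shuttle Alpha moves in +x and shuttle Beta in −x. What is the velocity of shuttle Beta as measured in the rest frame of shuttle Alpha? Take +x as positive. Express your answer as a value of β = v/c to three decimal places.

β_A = 0.109, β_B = -0.809.
Transform to A's frame with the inverse velocity-addition law: u' = (u − v)/(1 − uv/c²), taking u = β_B and v = β_A.
u' = (-0.809 − 0.109) / (1 − (0.109)(-0.809)) = -0.9180/1.0882 = -0.8436.

β = -0.844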